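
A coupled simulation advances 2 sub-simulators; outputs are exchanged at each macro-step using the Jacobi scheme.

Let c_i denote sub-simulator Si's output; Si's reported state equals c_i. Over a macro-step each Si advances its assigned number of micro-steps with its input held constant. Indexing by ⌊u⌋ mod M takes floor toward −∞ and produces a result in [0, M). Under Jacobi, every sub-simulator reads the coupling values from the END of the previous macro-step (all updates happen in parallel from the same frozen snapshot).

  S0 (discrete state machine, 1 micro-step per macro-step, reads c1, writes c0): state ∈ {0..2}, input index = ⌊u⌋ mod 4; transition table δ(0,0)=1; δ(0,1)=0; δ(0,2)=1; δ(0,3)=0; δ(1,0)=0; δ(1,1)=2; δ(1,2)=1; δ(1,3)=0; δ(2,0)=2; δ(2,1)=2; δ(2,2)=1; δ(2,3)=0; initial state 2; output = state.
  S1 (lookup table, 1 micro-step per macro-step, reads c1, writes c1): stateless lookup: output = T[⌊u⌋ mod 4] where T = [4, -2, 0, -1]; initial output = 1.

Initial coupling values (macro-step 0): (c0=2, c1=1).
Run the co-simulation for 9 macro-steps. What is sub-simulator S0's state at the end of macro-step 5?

macro 1: S0 reads c1=1 → after 1×micro: 2; S1 reads c1=1 → after 1×micro: -2 ⇒ (c0=2, c1=-2)
macro 2: S0 reads c1=-2 → after 1×micro: 1; S1 reads c1=-2 → after 1×micro: 0 ⇒ (c0=1, c1=0)
macro 3: S0 reads c1=0 → after 1×micro: 0; S1 reads c1=0 → after 1×micro: 4 ⇒ (c0=0, c1=4)
macro 4: S0 reads c1=4 → after 1×micro: 1; S1 reads c1=4 → after 1×micro: 4 ⇒ (c0=1, c1=4)
macro 5: S0 reads c1=4 → after 1×micro: 0; S1 reads c1=4 → after 1×micro: 4 ⇒ (c0=0, c1=4)
macro 6: S0 reads c1=4 → after 1×micro: 1; S1 reads c1=4 → after 1×micro: 4 ⇒ (c0=1, c1=4)
macro 7: S0 reads c1=4 → after 1×micro: 0; S1 reads c1=4 → after 1×micro: 4 ⇒ (c0=0, c1=4)
macro 8: S0 reads c1=4 → after 1×micro: 1; S1 reads c1=4 → after 1×micro: 4 ⇒ (c0=1, c1=4)
macro 9: S0 reads c1=4 → after 1×micro: 0; S1 reads c1=4 → after 1×micro: 4 ⇒ (c0=0, c1=4)

S0 state at macro-step 5 = 0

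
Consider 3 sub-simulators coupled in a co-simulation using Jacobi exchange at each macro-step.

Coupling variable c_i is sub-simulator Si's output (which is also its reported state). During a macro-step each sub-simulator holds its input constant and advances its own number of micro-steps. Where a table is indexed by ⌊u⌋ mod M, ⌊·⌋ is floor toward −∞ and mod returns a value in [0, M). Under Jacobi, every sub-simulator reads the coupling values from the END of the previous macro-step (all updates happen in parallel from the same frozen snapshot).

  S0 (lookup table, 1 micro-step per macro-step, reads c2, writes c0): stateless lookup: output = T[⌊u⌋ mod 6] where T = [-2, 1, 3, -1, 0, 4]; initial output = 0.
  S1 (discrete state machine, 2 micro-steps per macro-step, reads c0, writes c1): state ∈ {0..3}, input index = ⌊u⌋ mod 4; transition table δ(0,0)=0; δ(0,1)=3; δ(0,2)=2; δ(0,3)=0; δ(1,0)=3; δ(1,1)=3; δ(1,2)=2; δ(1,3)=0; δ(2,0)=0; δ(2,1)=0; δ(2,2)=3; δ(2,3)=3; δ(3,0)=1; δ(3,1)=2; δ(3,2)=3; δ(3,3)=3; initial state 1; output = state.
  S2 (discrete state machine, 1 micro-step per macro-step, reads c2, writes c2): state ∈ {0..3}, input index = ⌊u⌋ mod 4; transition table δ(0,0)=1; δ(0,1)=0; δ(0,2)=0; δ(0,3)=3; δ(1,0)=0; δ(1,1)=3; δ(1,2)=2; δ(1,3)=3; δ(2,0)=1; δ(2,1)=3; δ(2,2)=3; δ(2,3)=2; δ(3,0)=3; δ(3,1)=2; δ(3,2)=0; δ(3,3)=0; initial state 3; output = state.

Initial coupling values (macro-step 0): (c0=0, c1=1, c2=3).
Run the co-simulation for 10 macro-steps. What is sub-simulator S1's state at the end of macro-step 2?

S1 state at macro-step 2 = 0

macro 1: S0 reads c2=3 → after 1×micro: -1; S1 reads c0=0 → after 2×micro: 1; S2 reads c2=3 → after 1×micro: 0 ⇒ (c0=-1, c1=1, c2=0)
macro 2: S0 reads c2=0 → after 1×micro: -2; S1 reads c0=-1 → after 2×micro: 0; S2 reads c2=0 → after 1×micro: 1 ⇒ (c0=-2, c1=0, c2=1)
macro 3: S0 reads c2=1 → after 1×micro: 1; S1 reads c0=-2 → after 2×micro: 3; S2 reads c2=1 → after 1×micro: 3 ⇒ (c0=1, c1=3, c2=3)
macro 4: S0 reads c2=3 → after 1×micro: -1; S1 reads c0=1 → after 2×micro: 0; S2 reads c2=3 → after 1×micro: 0 ⇒ (c0=-1, c1=0, c2=0)
macro 5: S0 reads c2=0 → after 1×micro: -2; S1 reads c0=-1 → after 2×micro: 0; S2 reads c2=0 → after 1×micro: 1 ⇒ (c0=-2, c1=0, c2=1)
macro 6: S0 reads c2=1 → after 1×micro: 1; S1 reads c0=-2 → after 2×micro: 3; S2 reads c2=1 → after 1×micro: 3 ⇒ (c0=1, c1=3, c2=3)
macro 7: S0 reads c2=3 → after 1×micro: -1; S1 reads c0=1 → after 2×micro: 0; S2 reads c2=3 → after 1×micro: 0 ⇒ (c0=-1, c1=0, c2=0)
macro 8: S0 reads c2=0 → after 1×micro: -2; S1 reads c0=-1 → after 2×micro: 0; S2 reads c2=0 → after 1×micro: 1 ⇒ (c0=-2, c1=0, c2=1)
macro 9: S0 reads c2=1 → after 1×micro: 1; S1 reads c0=-2 → after 2×micro: 3; S2 reads c2=1 → after 1×micro: 3 ⇒ (c0=1, c1=3, c2=3)
macro 10: S0 reads c2=3 → after 1×micro: -1; S1 reads c0=1 → after 2×micro: 0; S2 reads c2=3 → after 1×micro: 0 ⇒ (c0=-1, c1=0, c2=0)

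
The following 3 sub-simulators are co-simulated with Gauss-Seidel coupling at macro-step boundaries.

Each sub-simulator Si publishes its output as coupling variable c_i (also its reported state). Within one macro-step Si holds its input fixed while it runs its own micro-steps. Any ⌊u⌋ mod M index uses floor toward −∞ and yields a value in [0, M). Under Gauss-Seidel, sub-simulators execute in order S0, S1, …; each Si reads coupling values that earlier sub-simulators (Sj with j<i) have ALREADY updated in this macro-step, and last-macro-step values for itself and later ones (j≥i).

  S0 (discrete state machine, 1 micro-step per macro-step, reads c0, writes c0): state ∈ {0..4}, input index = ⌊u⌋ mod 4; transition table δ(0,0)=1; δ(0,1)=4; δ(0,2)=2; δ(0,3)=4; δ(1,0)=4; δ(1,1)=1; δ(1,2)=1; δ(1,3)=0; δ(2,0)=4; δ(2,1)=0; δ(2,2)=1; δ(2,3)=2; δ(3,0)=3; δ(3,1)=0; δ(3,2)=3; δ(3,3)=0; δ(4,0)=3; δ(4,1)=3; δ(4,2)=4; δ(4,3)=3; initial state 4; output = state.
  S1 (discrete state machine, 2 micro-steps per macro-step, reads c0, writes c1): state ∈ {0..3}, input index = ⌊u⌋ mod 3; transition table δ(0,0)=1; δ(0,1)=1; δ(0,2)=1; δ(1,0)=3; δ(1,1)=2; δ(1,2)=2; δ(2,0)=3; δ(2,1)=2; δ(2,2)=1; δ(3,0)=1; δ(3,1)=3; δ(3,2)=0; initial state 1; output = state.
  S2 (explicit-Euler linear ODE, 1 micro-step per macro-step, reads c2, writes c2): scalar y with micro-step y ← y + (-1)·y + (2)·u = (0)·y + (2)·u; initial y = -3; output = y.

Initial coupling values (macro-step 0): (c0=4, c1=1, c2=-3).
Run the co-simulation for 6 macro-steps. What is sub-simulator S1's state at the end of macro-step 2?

macro 1: S0 reads c0=4 → after 1×micro: 3; S1 reads c0=3 → after 2×micro: 1; S2 reads c2=-3 → after 1×micro: -6 ⇒ (c0=3, c1=1, c2=-6)
macro 2: S0 reads c0=3 → after 1×micro: 0; S1 reads c0=0 → after 2×micro: 1; S2 reads c2=-6 → after 1×micro: -12 ⇒ (c0=0, c1=1, c2=-12)
macro 3: S0 reads c0=0 → after 1×micro: 1; S1 reads c0=1 → after 2×micro: 2; S2 reads c2=-12 → after 1×micro: -24 ⇒ (c0=1, c1=2, c2=-24)
macro 4: S0 reads c0=1 → after 1×micro: 1; S1 reads c0=1 → after 2×micro: 2; S2 reads c2=-24 → after 1×micro: -48 ⇒ (c0=1, c1=2, c2=-48)
macro 5: S0 reads c0=1 → after 1×micro: 1; S1 reads c0=1 → after 2×micro: 2; S2 reads c2=-48 → after 1×micro: -96 ⇒ (c0=1, c1=2, c2=-96)
macro 6: S0 reads c0=1 → after 1×micro: 1; S1 reads c0=1 → after 2×micro: 2; S2 reads c2=-96 → after 1×micro: -192 ⇒ (c0=1, c1=2, c2=-192)

S1 state at macro-step 2 = 1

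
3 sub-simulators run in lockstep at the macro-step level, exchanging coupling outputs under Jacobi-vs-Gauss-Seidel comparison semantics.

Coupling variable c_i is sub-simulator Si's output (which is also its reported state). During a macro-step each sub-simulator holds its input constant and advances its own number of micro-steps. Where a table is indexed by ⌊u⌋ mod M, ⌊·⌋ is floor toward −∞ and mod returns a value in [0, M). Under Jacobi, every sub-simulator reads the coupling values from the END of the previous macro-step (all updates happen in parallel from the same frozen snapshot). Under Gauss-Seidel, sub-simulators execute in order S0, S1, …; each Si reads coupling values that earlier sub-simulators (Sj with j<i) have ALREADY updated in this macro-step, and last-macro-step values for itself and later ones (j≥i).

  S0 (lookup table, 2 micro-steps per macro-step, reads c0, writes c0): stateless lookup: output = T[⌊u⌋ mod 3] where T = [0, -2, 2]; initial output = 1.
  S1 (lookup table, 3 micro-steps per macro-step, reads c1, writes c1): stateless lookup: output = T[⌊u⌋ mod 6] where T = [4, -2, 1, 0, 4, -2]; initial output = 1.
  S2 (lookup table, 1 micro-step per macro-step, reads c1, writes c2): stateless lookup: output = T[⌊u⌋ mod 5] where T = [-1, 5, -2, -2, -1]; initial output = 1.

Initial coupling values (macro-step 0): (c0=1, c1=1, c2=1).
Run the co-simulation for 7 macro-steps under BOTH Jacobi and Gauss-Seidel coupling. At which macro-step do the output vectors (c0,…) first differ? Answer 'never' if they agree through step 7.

[Jacobi] macro 1: S0 reads c0=1 → after 2×micro: -2; S1 reads c1=1 → after 3×micro: -2; S2 reads c1=1 → after 1×micro: 5 ⇒ (c0=-2, c1=-2, c2=5)
[Jacobi] macro 2: S0 reads c0=-2 → after 2×micro: -2; S1 reads c1=-2 → after 3×micro: 4; S2 reads c1=-2 → after 1×micro: -2 ⇒ (c0=-2, c1=4, c2=-2)
[Jacobi] macro 3: S0 reads c0=-2 → after 2×micro: -2; S1 reads c1=4 → after 3×micro: 4; S2 reads c1=4 → after 1×micro: -1 ⇒ (c0=-2, c1=4, c2=-1)
[Jacobi] macro 4: S0 reads c0=-2 → after 2×micro: -2; S1 reads c1=4 → after 3×micro: 4; S2 reads c1=4 → after 1×micro: -1 ⇒ (c0=-2, c1=4, c2=-1)
[Jacobi] macro 5: S0 reads c0=-2 → after 2×micro: -2; S1 reads c1=4 → after 3×micro: 4; S2 reads c1=4 → after 1×micro: -1 ⇒ (c0=-2, c1=4, c2=-1)
[Jacobi] macro 6: S0 reads c0=-2 → after 2×micro: -2; S1 reads c1=4 → after 3×micro: 4; S2 reads c1=4 → after 1×micro: -1 ⇒ (c0=-2, c1=4, c2=-1)
[Jacobi] macro 7: S0 reads c0=-2 → after 2×micro: -2; S1 reads c1=4 → after 3×micro: 4; S2 reads c1=4 → after 1×micro: -1 ⇒ (c0=-2, c1=4, c2=-1)
[Gauss-Seidel] macro 1: S0 reads c0=1 → after 2×micro: -2; S1 reads c1=1 → after 3×micro: -2; S2 reads c1=-2 → after 1×micro: -2 ⇒ (c0=-2, c1=-2, c2=-2)
[Gauss-Seidel] macro 2: S0 reads c0=-2 → after 2×micro: -2; S1 reads c1=-2 → after 3×micro: 4; S2 reads c1=4 → after 1×micro: -1 ⇒ (c0=-2, c1=4, c2=-1)
[Gauss-Seidel] macro 3: S0 reads c0=-2 → after 2×micro: -2; S1 reads c1=4 → after 3×micro: 4; S2 reads c1=4 → after 1×micro: -1 ⇒ (c0=-2, c1=4, c2=-1)
[Gauss-Seidel] macro 4: S0 reads c0=-2 → after 2×micro: -2; S1 reads c1=4 → after 3×micro: 4; S2 reads c1=4 → after 1×micro: -1 ⇒ (c0=-2, c1=4, c2=-1)
[Gauss-Seidel] macro 5: S0 reads c0=-2 → after 2×micro: -2; S1 reads c1=4 → after 3×micro: 4; S2 reads c1=4 → after 1×micro: -1 ⇒ (c0=-2, c1=4, c2=-1)
[Gauss-Seidel] macro 6: S0 reads c0=-2 → after 2×micro: -2; S1 reads c1=4 → after 3×micro: 4; S2 reads c1=4 → after 1×micro: -1 ⇒ (c0=-2, c1=4, c2=-1)
[Gauss-Seidel] macro 7: S0 reads c0=-2 → after 2×micro: -2; S1 reads c1=4 → after 3×micro: 4; S2 reads c1=4 → after 1×micro: -1 ⇒ (c0=-2, c1=4, c2=-1)

first divergence at macro-step: 1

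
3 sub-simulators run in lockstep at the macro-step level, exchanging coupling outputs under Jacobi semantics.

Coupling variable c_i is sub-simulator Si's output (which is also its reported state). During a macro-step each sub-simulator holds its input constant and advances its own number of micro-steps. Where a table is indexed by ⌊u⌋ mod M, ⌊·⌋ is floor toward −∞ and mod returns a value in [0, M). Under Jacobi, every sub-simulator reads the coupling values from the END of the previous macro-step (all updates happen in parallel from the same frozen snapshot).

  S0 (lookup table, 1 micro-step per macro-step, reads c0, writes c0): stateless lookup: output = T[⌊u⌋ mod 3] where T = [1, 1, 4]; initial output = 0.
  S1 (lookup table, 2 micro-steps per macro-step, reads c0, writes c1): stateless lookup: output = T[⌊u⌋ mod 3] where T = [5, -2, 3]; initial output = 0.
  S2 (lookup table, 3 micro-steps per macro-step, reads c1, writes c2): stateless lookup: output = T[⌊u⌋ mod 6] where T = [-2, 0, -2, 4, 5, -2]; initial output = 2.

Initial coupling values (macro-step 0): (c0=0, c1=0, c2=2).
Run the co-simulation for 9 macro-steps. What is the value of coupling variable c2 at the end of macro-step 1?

c2 at macro-step 1 = -2

macro 1: S0 reads c0=0 → after 1×micro: 1; S1 reads c0=0 → after 2×micro: 5; S2 reads c1=0 → after 3×micro: -2 ⇒ (c0=1, c1=5, c2=-2)
macro 2: S0 reads c0=1 → after 1×micro: 1; S1 reads c0=1 → after 2×micro: -2; S2 reads c1=5 → after 3×micro: -2 ⇒ (c0=1, c1=-2, c2=-2)
macro 3: S0 reads c0=1 → after 1×micro: 1; S1 reads c0=1 → after 2×micro: -2; S2 reads c1=-2 → after 3×micro: 5 ⇒ (c0=1, c1=-2, c2=5)
macro 4: S0 reads c0=1 → after 1×micro: 1; S1 reads c0=1 → after 2×micro: -2; S2 reads c1=-2 → after 3×micro: 5 ⇒ (c0=1, c1=-2, c2=5)
macro 5: S0 reads c0=1 → after 1×micro: 1; S1 reads c0=1 → after 2×micro: -2; S2 reads c1=-2 → after 3×micro: 5 ⇒ (c0=1, c1=-2, c2=5)
macro 6: S0 reads c0=1 → after 1×micro: 1; S1 reads c0=1 → after 2×micro: -2; S2 reads c1=-2 → after 3×micro: 5 ⇒ (c0=1, c1=-2, c2=5)
macro 7: S0 reads c0=1 → after 1×micro: 1; S1 reads c0=1 → after 2×micro: -2; S2 reads c1=-2 → after 3×micro: 5 ⇒ (c0=1, c1=-2, c2=5)
macro 8: S0 reads c0=1 → after 1×micro: 1; S1 reads c0=1 → after 2×micro: -2; S2 reads c1=-2 → after 3×micro: 5 ⇒ (c0=1, c1=-2, c2=5)
macro 9: S0 reads c0=1 → after 1×micro: 1; S1 reads c0=1 → after 2×micro: -2; S2 reads c1=-2 → after 3×micro: 5 ⇒ (c0=1, c1=-2, c2=5)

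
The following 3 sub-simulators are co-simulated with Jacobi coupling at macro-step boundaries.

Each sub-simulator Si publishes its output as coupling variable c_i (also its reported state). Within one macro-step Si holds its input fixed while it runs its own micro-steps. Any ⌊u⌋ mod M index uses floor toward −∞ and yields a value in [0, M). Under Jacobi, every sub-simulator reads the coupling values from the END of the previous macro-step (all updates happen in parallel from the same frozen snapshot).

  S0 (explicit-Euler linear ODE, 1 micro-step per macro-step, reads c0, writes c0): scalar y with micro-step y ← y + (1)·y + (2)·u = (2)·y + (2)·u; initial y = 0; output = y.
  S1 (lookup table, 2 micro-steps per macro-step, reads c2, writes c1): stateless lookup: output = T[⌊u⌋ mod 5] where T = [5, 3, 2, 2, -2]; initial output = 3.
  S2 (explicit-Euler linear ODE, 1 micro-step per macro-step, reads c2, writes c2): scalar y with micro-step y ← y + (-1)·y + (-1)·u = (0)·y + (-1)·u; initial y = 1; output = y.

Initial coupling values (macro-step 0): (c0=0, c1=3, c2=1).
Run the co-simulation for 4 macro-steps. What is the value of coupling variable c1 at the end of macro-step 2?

macro 1: S0 reads c0=0 → after 1×micro: 0; S1 reads c2=1 → after 2×micro: 3; S2 reads c2=1 → after 1×micro: -1 ⇒ (c0=0, c1=3, c2=-1)
macro 2: S0 reads c0=0 → after 1×micro: 0; S1 reads c2=-1 → after 2×micro: -2; S2 reads c2=-1 → after 1×micro: 1 ⇒ (c0=0, c1=-2, c2=1)
macro 3: S0 reads c0=0 → after 1×micro: 0; S1 reads c2=1 → after 2×micro: 3; S2 reads c2=1 → after 1×micro: -1 ⇒ (c0=0, c1=3, c2=-1)
macro 4: S0 reads c0=0 → after 1×micro: 0; S1 reads c2=-1 → after 2×micro: -2; S2 reads c2=-1 → after 1×micro: 1 ⇒ (c0=0, c1=-2, c2=1)

c1 at macro-step 2 = -2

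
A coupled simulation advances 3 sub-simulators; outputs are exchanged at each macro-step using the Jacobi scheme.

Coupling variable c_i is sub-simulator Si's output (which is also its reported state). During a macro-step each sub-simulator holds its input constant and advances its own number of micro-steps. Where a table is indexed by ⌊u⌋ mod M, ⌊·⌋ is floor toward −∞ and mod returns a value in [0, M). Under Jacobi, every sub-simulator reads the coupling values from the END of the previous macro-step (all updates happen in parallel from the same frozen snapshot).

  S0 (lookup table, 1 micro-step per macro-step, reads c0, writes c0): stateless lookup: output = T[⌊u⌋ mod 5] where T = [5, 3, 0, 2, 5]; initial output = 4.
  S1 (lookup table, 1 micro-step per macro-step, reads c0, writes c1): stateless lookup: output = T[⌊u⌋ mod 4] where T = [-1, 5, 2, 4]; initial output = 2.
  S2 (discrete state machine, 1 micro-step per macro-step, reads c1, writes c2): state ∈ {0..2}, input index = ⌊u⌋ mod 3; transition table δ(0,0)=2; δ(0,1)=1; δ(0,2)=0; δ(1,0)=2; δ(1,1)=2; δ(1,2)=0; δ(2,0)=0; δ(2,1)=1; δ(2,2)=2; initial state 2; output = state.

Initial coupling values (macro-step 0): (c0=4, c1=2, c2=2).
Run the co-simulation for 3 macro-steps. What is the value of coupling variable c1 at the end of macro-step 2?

macro 1: S0 reads c0=4 → after 1×micro: 5; S1 reads c0=4 → after 1×micro: -1; S2 reads c1=2 → after 1×micro: 2 ⇒ (c0=5, c1=-1, c2=2)
macro 2: S0 reads c0=5 → after 1×micro: 5; S1 reads c0=5 → after 1×micro: 5; S2 reads c1=-1 → after 1×micro: 2 ⇒ (c0=5, c1=5, c2=2)
macro 3: S0 reads c0=5 → after 1×micro: 5; S1 reads c0=5 → after 1×micro: 5; S2 reads c1=5 → after 1×micro: 2 ⇒ (c0=5, c1=5, c2=2)

c1 at macro-step 2 = 5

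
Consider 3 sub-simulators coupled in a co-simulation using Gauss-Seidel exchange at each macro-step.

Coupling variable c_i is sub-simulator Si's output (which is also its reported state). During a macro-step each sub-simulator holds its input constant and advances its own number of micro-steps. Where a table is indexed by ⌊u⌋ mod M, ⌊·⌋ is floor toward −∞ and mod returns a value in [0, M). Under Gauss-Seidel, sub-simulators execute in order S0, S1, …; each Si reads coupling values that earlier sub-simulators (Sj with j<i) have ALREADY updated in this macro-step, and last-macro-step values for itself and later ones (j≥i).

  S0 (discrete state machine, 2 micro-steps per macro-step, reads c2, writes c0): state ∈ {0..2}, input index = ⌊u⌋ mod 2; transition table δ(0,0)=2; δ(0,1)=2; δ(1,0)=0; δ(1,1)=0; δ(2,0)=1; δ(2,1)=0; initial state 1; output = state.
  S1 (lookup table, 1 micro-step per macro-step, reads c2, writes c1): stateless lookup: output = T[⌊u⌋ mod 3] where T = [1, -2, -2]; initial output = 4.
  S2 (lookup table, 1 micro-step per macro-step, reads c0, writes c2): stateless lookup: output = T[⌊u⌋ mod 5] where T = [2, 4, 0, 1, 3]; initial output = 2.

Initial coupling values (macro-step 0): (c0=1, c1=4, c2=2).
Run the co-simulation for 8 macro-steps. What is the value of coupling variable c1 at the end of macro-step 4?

c1 at macro-step 4 = -2

macro 1: S0 reads c2=2 → after 2×micro: 2; S1 reads c2=2 → after 1×micro: -2; S2 reads c0=2 → after 1×micro: 0 ⇒ (c0=2, c1=-2, c2=0)
macro 2: S0 reads c2=0 → after 2×micro: 0; S1 reads c2=0 → after 1×micro: 1; S2 reads c0=0 → after 1×micro: 2 ⇒ (c0=0, c1=1, c2=2)
macro 3: S0 reads c2=2 → after 2×micro: 1; S1 reads c2=2 → after 1×micro: -2; S2 reads c0=1 → after 1×micro: 4 ⇒ (c0=1, c1=-2, c2=4)
macro 4: S0 reads c2=4 → after 2×micro: 2; S1 reads c2=4 → after 1×micro: -2; S2 reads c0=2 → after 1×micro: 0 ⇒ (c0=2, c1=-2, c2=0)
macro 5: S0 reads c2=0 → after 2×micro: 0; S1 reads c2=0 → after 1×micro: 1; S2 reads c0=0 → after 1×micro: 2 ⇒ (c0=0, c1=1, c2=2)
macro 6: S0 reads c2=2 → after 2×micro: 1; S1 reads c2=2 → after 1×micro: -2; S2 reads c0=1 → after 1×micro: 4 ⇒ (c0=1, c1=-2, c2=4)
macro 7: S0 reads c2=4 → after 2×micro: 2; S1 reads c2=4 → after 1×micro: -2; S2 reads c0=2 → after 1×micro: 0 ⇒ (c0=2, c1=-2, c2=0)
macro 8: S0 reads c2=0 → after 2×micro: 0; S1 reads c2=0 → after 1×micro: 1; S2 reads c0=0 → after 1×micro: 2 ⇒ (c0=0, c1=1, c2=2)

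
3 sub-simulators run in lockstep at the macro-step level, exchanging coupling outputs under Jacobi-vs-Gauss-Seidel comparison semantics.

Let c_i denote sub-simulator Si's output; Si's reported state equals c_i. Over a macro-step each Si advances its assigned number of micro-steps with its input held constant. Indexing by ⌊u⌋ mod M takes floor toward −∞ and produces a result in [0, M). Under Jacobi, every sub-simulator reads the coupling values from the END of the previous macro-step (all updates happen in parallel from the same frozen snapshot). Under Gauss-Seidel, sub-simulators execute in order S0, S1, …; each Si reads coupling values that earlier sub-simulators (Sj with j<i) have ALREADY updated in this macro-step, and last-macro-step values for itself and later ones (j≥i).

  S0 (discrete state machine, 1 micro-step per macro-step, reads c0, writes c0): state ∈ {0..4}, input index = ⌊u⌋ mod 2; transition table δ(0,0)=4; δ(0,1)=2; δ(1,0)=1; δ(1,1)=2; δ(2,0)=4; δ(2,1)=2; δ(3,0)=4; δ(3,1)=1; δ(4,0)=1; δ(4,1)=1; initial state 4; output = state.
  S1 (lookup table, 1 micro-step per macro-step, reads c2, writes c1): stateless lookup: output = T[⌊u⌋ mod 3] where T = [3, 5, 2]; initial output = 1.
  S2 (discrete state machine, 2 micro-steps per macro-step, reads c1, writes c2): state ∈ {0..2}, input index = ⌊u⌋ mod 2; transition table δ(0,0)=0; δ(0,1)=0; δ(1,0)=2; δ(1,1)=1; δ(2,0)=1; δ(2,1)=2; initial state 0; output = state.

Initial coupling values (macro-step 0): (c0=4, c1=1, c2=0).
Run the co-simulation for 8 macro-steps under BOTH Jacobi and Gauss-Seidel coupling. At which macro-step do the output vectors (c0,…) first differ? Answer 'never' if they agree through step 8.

[Jacobi] macro 1: S0 reads c0=4 → after 1×micro: 1; S1 reads c2=0 → after 1×micro: 3; S2 reads c1=1 → after 2×micro: 0 ⇒ (c0=1, c1=3, c2=0)
[Jacobi] macro 2: S0 reads c0=1 → after 1×micro: 2; S1 reads c2=0 → after 1×micro: 3; S2 reads c1=3 → after 2×micro: 0 ⇒ (c0=2, c1=3, c2=0)
[Jacobi] macro 3: S0 reads c0=2 → after 1×micro: 4; S1 reads c2=0 → after 1×micro: 3; S2 reads c1=3 → after 2×micro: 0 ⇒ (c0=4, c1=3, c2=0)
[Jacobi] macro 4: S0 reads c0=4 → after 1×micro: 1; S1 reads c2=0 → after 1×micro: 3; S2 reads c1=3 → after 2×micro: 0 ⇒ (c0=1, c1=3, c2=0)
[Jacobi] macro 5: S0 reads c0=1 → after 1×micro: 2; S1 reads c2=0 → after 1×micro: 3; S2 reads c1=3 → after 2×micro: 0 ⇒ (c0=2, c1=3, c2=0)
[Jacobi] macro 6: S0 reads c0=2 → after 1×micro: 4; S1 reads c2=0 → after 1×micro: 3; S2 reads c1=3 → after 2×micro: 0 ⇒ (c0=4, c1=3, c2=0)
[Jacobi] macro 7: S0 reads c0=4 → after 1×micro: 1; S1 reads c2=0 → after 1×micro: 3; S2 reads c1=3 → after 2×micro: 0 ⇒ (c0=1, c1=3, c2=0)
[Jacobi] macro 8: S0 reads c0=1 → after 1×micro: 2; S1 reads c2=0 → after 1×micro: 3; S2 reads c1=3 → after 2×micro: 0 ⇒ (c0=2, c1=3, c2=0)
[Gauss-Seidel] macro 1: S0 reads c0=4 → after 1×micro: 1; S1 reads c2=0 → after 1×micro: 3; S2 reads c1=3 → after 2×micro: 0 ⇒ (c0=1, c1=3, c2=0)
[Gauss-Seidel] macro 2: S0 reads c0=1 → after 1×micro: 2; S1 reads c2=0 → after 1×micro: 3; S2 reads c1=3 → after 2×micro: 0 ⇒ (c0=2, c1=3, c2=0)
[Gauss-Seidel] macro 3: S0 reads c0=2 → after 1×micro: 4; S1 reads c2=0 → after 1×micro: 3; S2 reads c1=3 → after 2×micro: 0 ⇒ (c0=4, c1=3, c2=0)
[Gauss-Seidel] macro 4: S0 reads c0=4 → after 1×micro: 1; S1 reads c2=0 → after 1×micro: 3; S2 reads c1=3 → after 2×micro: 0 ⇒ (c0=1, c1=3, c2=0)
[Gauss-Seidel] macro 5: S0 reads c0=1 → after 1×micro: 2; S1 reads c2=0 → after 1×micro: 3; S2 reads c1=3 → after 2×micro: 0 ⇒ (c0=2, c1=3, c2=0)
[Gauss-Seidel] macro 6: S0 reads c0=2 → after 1×micro: 4; S1 reads c2=0 → after 1×micro: 3; S2 reads c1=3 → after 2×micro: 0 ⇒ (c0=4, c1=3, c2=0)
[Gauss-Seidel] macro 7: S0 reads c0=4 → after 1×micro: 1; S1 reads c2=0 → after 1×micro: 3; S2 reads c1=3 → after 2×micro: 0 ⇒ (c0=1, c1=3, c2=0)
[Gauss-Seidel] macro 8: S0 reads c0=1 → after 1×micro: 2; S1 reads c2=0 → after 1×micro: 3; S2 reads c1=3 → after 2×micro: 0 ⇒ (c0=2, c1=3, c2=0)

first divergence at macro-step: never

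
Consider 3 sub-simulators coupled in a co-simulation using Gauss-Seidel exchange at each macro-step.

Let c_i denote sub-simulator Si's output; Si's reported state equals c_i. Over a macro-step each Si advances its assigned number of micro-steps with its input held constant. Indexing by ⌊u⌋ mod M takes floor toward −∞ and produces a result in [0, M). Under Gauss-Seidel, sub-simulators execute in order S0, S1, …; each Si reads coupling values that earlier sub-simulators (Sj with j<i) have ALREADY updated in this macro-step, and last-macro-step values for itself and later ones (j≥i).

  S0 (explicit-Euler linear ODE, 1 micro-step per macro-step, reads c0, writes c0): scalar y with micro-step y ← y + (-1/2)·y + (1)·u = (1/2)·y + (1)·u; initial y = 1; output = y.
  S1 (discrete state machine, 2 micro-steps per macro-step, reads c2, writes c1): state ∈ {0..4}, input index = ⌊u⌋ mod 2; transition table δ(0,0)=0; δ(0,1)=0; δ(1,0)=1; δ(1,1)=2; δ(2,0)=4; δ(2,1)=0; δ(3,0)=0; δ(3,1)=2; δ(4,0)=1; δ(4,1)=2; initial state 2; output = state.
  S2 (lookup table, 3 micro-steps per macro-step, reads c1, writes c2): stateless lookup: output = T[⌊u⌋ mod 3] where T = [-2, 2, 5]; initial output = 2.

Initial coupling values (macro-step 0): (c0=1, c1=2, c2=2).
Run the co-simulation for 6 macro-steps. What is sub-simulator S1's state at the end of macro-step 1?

macro 1: S0 reads c0=1 → after 1×micro: 3/2; S1 reads c2=2 → after 2×micro: 1; S2 reads c1=1 → after 3×micro: 2 ⇒ (c0=3/2, c1=1, c2=2)
macro 2: S0 reads c0=3/2 → after 1×micro: 9/4; S1 reads c2=2 → after 2×micro: 1; S2 reads c1=1 → after 3×micro: 2 ⇒ (c0=9/4, c1=1, c2=2)
macro 3: S0 reads c0=9/4 → after 1×micro: 27/8; S1 reads c2=2 → after 2×micro: 1; S2 reads c1=1 → after 3×micro: 2 ⇒ (c0=27/8, c1=1, c2=2)
macro 4: S0 reads c0=27/8 → after 1×micro: 81/16; S1 reads c2=2 → after 2×micro: 1; S2 reads c1=1 → after 3×micro: 2 ⇒ (c0=81/16, c1=1, c2=2)
macro 5: S0 reads c0=81/16 → after 1×micro: 243/32; S1 reads c2=2 → after 2×micro: 1; S2 reads c1=1 → after 3×micro: 2 ⇒ (c0=243/32, c1=1, c2=2)
macro 6: S0 reads c0=243/32 → after 1×micro: 729/64; S1 reads c2=2 → after 2×micro: 1; S2 reads c1=1 → after 3×micro: 2 ⇒ (c0=729/64, c1=1, c2=2)

S1 state at macro-step 1 = 1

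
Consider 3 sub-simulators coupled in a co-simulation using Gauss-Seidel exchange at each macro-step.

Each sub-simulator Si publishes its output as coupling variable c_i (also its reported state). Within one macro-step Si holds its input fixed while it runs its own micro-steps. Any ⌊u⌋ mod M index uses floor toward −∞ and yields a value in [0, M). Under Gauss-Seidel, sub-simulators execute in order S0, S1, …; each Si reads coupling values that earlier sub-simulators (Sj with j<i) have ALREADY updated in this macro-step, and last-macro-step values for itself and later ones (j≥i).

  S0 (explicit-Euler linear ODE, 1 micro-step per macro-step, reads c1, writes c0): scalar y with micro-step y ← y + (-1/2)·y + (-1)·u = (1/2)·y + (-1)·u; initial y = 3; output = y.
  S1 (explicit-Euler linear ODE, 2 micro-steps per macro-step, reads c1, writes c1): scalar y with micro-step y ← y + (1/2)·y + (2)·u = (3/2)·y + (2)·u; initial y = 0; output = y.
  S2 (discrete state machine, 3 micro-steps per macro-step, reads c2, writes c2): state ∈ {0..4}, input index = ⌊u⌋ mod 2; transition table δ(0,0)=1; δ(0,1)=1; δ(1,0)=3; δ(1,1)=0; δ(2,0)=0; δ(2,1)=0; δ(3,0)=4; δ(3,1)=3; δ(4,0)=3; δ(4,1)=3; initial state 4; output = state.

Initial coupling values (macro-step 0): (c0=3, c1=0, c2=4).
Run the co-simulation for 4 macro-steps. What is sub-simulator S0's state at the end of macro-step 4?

S0 state at macro-step 4 = 3/16

macro 1: S0 reads c1=0 → after 1×micro: 3/2; S1 reads c1=0 → after 2×micro: 0; S2 reads c2=4 → after 3×micro: 3 ⇒ (c0=3/2, c1=0, c2=3)
macro 2: S0 reads c1=0 → after 1×micro: 3/4; S1 reads c1=0 → after 2×micro: 0; S2 reads c2=3 → after 3×micro: 3 ⇒ (c0=3/4, c1=0, c2=3)
macro 3: S0 reads c1=0 → after 1×micro: 3/8; S1 reads c1=0 → after 2×micro: 0; S2 reads c2=3 → after 3×micro: 3 ⇒ (c0=3/8, c1=0, c2=3)
macro 4: S0 reads c1=0 → after 1×micro: 3/16; S1 reads c1=0 → after 2×micro: 0; S2 reads c2=3 → after 3×micro: 3 ⇒ (c0=3/16, c1=0, c2=3)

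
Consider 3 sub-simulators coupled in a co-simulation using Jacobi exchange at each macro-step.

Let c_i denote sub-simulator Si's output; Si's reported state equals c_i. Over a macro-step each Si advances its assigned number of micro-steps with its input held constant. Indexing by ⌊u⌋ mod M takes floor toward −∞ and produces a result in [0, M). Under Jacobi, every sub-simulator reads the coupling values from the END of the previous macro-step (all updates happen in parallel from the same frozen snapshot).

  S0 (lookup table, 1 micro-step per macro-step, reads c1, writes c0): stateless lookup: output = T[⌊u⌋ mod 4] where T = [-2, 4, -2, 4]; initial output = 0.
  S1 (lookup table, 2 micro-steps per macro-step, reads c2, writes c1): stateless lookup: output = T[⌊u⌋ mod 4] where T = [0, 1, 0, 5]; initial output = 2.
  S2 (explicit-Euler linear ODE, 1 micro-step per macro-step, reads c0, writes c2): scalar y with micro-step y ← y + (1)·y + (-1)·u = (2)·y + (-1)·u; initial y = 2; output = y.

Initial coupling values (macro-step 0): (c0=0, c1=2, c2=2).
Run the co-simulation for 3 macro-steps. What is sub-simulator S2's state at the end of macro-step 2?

macro 1: S0 reads c1=2 → after 1×micro: -2; S1 reads c2=2 → after 2×micro: 0; S2 reads c0=0 → after 1×micro: 4 ⇒ (c0=-2, c1=0, c2=4)
macro 2: S0 reads c1=0 → after 1×micro: -2; S1 reads c2=4 → after 2×micro: 0; S2 reads c0=-2 → after 1×micro: 10 ⇒ (c0=-2, c1=0, c2=10)
macro 3: S0 reads c1=0 → after 1×micro: -2; S1 reads c2=10 → after 2×micro: 0; S2 reads c0=-2 → after 1×micro: 22 ⇒ (c0=-2, c1=0, c2=22)

S2 state at macro-step 2 = 10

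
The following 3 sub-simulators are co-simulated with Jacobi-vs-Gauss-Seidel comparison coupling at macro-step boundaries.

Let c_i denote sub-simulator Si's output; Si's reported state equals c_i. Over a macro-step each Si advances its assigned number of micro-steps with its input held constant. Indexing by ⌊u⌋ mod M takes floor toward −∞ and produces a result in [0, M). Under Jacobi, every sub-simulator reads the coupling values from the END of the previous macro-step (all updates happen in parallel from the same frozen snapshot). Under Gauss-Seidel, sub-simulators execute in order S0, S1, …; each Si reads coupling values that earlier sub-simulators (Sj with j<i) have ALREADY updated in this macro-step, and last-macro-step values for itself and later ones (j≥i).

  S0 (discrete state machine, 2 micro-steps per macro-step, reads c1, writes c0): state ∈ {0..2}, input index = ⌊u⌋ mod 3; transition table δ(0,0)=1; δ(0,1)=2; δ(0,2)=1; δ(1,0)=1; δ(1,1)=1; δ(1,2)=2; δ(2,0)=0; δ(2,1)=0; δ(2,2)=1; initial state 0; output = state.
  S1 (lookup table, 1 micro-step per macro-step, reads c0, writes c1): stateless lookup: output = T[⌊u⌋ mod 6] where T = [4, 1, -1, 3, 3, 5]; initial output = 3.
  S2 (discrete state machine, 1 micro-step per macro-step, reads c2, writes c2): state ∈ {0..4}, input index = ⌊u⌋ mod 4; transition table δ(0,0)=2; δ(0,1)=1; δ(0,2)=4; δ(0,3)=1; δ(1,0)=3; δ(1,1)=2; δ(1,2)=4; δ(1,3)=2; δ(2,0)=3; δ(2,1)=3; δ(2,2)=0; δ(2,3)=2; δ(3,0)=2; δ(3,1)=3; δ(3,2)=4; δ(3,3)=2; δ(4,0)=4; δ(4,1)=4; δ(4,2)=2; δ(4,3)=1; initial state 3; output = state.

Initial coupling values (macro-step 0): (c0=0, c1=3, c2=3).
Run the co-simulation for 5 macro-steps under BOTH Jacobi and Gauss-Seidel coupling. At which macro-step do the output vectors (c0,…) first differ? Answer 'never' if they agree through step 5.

[Jacobi] macro 1: S0 reads c1=3 → after 2×micro: 1; S1 reads c0=0 → after 1×micro: 4; S2 reads c2=3 → after 1×micro: 2 ⇒ (c0=1, c1=4, c2=2)
[Jacobi] macro 2: S0 reads c1=4 → after 2×micro: 1; S1 reads c0=1 → after 1×micro: 1; S2 reads c2=2 → after 1×micro: 0 ⇒ (c0=1, c1=1, c2=0)
[Jacobi] macro 3: S0 reads c1=1 → after 2×micro: 1; S1 reads c0=1 → after 1×micro: 1; S2 reads c2=0 → after 1×micro: 2 ⇒ (c0=1, c1=1, c2=2)
[Jacobi] macro 4: S0 reads c1=1 → after 2×micro: 1; S1 reads c0=1 → after 1×micro: 1; S2 reads c2=2 → after 1×micro: 0 ⇒ (c0=1, c1=1, c2=0)
[Jacobi] macro 5: S0 reads c1=1 → after 2×micro: 1; S1 reads c0=1 → after 1×micro: 1; S2 reads c2=0 → after 1×micro: 2 ⇒ (c0=1, c1=1, c2=2)
[Gauss-Seidel] macro 1: S0 reads c1=3 → after 2×micro: 1; S1 reads c0=1 → after 1×micro: 1; S2 reads c2=3 → after 1×micro: 2 ⇒ (c0=1, c1=1, c2=2)
[Gauss-Seidel] macro 2: S0 reads c1=1 → after 2×micro: 1; S1 reads c0=1 → after 1×micro: 1; S2 reads c2=2 → after 1×micro: 0 ⇒ (c0=1, c1=1, c2=0)
[Gauss-Seidel] macro 3: S0 reads c1=1 → after 2×micro: 1; S1 reads c0=1 → after 1×micro: 1; S2 reads c2=0 → after 1×micro: 2 ⇒ (c0=1, c1=1, c2=2)
[Gauss-Seidel] macro 4: S0 reads c1=1 → after 2×micro: 1; S1 reads c0=1 → after 1×micro: 1; S2 reads c2=2 → after 1×micro: 0 ⇒ (c0=1, c1=1, c2=0)
[Gauss-Seidel] macro 5: S0 reads c1=1 → after 2×micro: 1; S1 reads c0=1 → after 1×micro: 1; S2 reads c2=0 → after 1×micro: 2 ⇒ (c0=1, c1=1, c2=2)

first divergence at macro-step: 1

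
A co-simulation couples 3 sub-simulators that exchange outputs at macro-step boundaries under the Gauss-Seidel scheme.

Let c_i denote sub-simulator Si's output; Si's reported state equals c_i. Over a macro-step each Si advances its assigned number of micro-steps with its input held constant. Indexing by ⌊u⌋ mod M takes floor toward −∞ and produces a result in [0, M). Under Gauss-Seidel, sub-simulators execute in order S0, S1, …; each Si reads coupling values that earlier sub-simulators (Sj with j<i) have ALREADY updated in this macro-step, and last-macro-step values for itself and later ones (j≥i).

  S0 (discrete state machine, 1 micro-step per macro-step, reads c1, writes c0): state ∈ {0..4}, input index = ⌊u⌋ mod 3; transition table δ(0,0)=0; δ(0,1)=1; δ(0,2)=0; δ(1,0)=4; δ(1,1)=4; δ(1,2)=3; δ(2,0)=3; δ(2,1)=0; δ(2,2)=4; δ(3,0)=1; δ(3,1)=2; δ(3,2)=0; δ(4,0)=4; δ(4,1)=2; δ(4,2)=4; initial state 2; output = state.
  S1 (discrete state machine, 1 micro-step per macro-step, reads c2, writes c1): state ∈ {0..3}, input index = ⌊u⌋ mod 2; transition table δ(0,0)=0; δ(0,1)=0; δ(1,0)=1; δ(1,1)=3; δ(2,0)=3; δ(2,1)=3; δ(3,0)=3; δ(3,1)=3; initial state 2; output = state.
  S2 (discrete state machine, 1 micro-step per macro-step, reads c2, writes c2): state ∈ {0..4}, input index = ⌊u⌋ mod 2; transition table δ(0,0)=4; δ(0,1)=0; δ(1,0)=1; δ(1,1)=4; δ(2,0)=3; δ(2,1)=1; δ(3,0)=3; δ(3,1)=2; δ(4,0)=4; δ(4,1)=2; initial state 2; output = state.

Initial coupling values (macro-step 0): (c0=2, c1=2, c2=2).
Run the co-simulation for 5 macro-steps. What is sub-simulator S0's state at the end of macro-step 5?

macro 1: S0 reads c1=2 → after 1×micro: 4; S1 reads c2=2 → after 1×micro: 3; S2 reads c2=2 → after 1×micro: 3 ⇒ (c0=4, c1=3, c2=3)
macro 2: S0 reads c1=3 → after 1×micro: 4; S1 reads c2=3 → after 1×micro: 3; S2 reads c2=3 → after 1×micro: 2 ⇒ (c0=4, c1=3, c2=2)
macro 3: S0 reads c1=3 → after 1×micro: 4; S1 reads c2=2 → after 1×micro: 3; S2 reads c2=2 → after 1×micro: 3 ⇒ (c0=4, c1=3, c2=3)
macro 4: S0 reads c1=3 → after 1×micro: 4; S1 reads c2=3 → after 1×micro: 3; S2 reads c2=3 → after 1×micro: 2 ⇒ (c0=4, c1=3, c2=2)
macro 5: S0 reads c1=3 → after 1×micro: 4; S1 reads c2=2 → after 1×micro: 3; S2 reads c2=2 → after 1×micro: 3 ⇒ (c0=4, c1=3, c2=3)

S0 state at macro-step 5 = 4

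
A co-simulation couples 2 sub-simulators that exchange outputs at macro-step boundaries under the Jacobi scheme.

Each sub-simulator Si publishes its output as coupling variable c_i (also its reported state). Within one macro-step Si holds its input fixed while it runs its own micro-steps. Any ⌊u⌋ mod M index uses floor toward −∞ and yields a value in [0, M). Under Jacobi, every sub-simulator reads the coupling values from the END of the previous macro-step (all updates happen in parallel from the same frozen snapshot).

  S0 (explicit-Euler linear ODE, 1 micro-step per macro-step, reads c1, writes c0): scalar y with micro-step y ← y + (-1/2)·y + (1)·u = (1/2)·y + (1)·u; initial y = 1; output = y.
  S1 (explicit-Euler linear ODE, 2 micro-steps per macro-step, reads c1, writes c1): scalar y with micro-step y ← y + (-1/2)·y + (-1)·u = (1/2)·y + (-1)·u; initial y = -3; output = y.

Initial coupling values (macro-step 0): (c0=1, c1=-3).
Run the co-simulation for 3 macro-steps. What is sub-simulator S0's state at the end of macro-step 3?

S0 state at macro-step 3 = -55/16

macro 1: S0 reads c1=-3 → after 1×micro: -5/2; S1 reads c1=-3 → after 2×micro: 15/4 ⇒ (c0=-5/2, c1=15/4)
macro 2: S0 reads c1=15/4 → after 1×micro: 5/2; S1 reads c1=15/4 → after 2×micro: -75/16 ⇒ (c0=5/2, c1=-75/16)
macro 3: S0 reads c1=-75/16 → after 1×micro: -55/16; S1 reads c1=-75/16 → after 2×micro: 375/64 ⇒ (c0=-55/16, c1=375/64)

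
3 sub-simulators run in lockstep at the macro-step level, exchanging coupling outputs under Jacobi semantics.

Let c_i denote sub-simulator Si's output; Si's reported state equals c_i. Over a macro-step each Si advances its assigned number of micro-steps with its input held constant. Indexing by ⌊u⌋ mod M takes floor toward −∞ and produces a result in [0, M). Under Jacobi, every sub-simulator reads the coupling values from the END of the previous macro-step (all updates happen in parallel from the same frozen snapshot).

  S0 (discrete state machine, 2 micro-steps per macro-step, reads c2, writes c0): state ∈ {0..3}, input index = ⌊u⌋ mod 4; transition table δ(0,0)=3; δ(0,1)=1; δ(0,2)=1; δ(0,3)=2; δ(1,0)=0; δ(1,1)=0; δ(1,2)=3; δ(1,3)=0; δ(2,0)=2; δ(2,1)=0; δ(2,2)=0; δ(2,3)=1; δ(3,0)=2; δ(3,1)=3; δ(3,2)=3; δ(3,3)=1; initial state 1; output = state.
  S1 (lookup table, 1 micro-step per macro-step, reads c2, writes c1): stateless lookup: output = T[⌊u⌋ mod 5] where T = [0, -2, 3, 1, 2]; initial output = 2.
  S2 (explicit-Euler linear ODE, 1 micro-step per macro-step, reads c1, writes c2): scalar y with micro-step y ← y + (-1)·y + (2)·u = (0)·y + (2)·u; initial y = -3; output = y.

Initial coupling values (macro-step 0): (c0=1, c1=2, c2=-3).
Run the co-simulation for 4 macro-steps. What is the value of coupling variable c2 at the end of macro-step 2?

macro 1: S0 reads c2=-3 → after 2×micro: 1; S1 reads c2=-3 → after 1×micro: 3; S2 reads c1=2 → after 1×micro: 4 ⇒ (c0=1, c1=3, c2=4)
macro 2: S0 reads c2=4 → after 2×micro: 3; S1 reads c2=4 → after 1×micro: 2; S2 reads c1=3 → after 1×micro: 6 ⇒ (c0=3, c1=2, c2=6)
macro 3: S0 reads c2=6 → after 2×micro: 3; S1 reads c2=6 → after 1×micro: -2; S2 reads c1=2 → after 1×micro: 4 ⇒ (c0=3, c1=-2, c2=4)
macro 4: S0 reads c2=4 → after 2×micro: 2; S1 reads c2=4 → after 1×micro: 2; S2 reads c1=-2 → after 1×micro: -4 ⇒ (c0=2, c1=2, c2=-4)

c2 at macro-step 2 = 6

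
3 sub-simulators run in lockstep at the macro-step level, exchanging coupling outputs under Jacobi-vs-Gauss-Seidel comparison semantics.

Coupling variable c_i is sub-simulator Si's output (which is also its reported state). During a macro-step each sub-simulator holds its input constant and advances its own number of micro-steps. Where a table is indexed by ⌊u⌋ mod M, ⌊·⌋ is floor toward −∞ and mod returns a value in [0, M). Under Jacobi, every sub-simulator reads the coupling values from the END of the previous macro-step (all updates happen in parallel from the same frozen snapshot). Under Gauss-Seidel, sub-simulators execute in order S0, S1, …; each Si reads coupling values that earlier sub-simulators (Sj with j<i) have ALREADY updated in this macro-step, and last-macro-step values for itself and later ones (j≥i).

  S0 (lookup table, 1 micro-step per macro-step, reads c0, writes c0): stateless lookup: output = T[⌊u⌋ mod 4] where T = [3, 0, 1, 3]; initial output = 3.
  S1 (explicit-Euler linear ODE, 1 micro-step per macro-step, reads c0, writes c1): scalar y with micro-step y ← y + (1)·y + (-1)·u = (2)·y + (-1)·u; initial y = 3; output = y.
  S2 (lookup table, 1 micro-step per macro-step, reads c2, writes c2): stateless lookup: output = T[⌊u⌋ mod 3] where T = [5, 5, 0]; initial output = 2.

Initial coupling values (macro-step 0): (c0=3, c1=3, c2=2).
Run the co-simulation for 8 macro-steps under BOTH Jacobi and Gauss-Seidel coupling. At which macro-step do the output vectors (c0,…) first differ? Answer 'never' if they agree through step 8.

first divergence at macro-step: never

[Jacobi] macro 1: S0 reads c0=3 → after 1×micro: 3; S1 reads c0=3 → after 1×micro: 3; S2 reads c2=2 → after 1×micro: 0 ⇒ (c0=3, c1=3, c2=0)
[Jacobi] macro 2: S0 reads c0=3 → after 1×micro: 3; S1 reads c0=3 → after 1×micro: 3; S2 reads c2=0 → after 1×micro: 5 ⇒ (c0=3, c1=3, c2=5)
[Jacobi] macro 3: S0 reads c0=3 → after 1×micro: 3; S1 reads c0=3 → after 1×micro: 3; S2 reads c2=5 → after 1×micro: 0 ⇒ (c0=3, c1=3, c2=0)
[Jacobi] macro 4: S0 reads c0=3 → after 1×micro: 3; S1 reads c0=3 → after 1×micro: 3; S2 reads c2=0 → after 1×micro: 5 ⇒ (c0=3, c1=3, c2=5)
[Jacobi] macro 5: S0 reads c0=3 → after 1×micro: 3; S1 reads c0=3 → after 1×micro: 3; S2 reads c2=5 → after 1×micro: 0 ⇒ (c0=3, c1=3, c2=0)
[Jacobi] macro 6: S0 reads c0=3 → after 1×micro: 3; S1 reads c0=3 → after 1×micro: 3; S2 reads c2=0 → after 1×micro: 5 ⇒ (c0=3, c1=3, c2=5)
[Jacobi] macro 7: S0 reads c0=3 → after 1×micro: 3; S1 reads c0=3 → after 1×micro: 3; S2 reads c2=5 → after 1×micro: 0 ⇒ (c0=3, c1=3, c2=0)
[Jacobi] macro 8: S0 reads c0=3 → after 1×micro: 3; S1 reads c0=3 → after 1×micro: 3; S2 reads c2=0 → after 1×micro: 5 ⇒ (c0=3, c1=3, c2=5)
[Gauss-Seidel] macro 1: S0 reads c0=3 → after 1×micro: 3; S1 reads c0=3 → after 1×micro: 3; S2 reads c2=2 → after 1×micro: 0 ⇒ (c0=3, c1=3, c2=0)
[Gauss-Seidel] macro 2: S0 reads c0=3 → after 1×micro: 3; S1 reads c0=3 → after 1×micro: 3; S2 reads c2=0 → after 1×micro: 5 ⇒ (c0=3, c1=3, c2=5)
[Gauss-Seidel] macro 3: S0 reads c0=3 → after 1×micro: 3; S1 reads c0=3 → after 1×micro: 3; S2 reads c2=5 → after 1×micro: 0 ⇒ (c0=3, c1=3, c2=0)
[Gauss-Seidel] macro 4: S0 reads c0=3 → after 1×micro: 3; S1 reads c0=3 → after 1×micro: 3; S2 reads c2=0 → after 1×micro: 5 ⇒ (c0=3, c1=3, c2=5)
[Gauss-Seidel] macro 5: S0 reads c0=3 → after 1×micro: 3; S1 reads c0=3 → after 1×micro: 3; S2 reads c2=5 → after 1×micro: 0 ⇒ (c0=3, c1=3, c2=0)
[Gauss-Seidel] macro 6: S0 reads c0=3 → after 1×micro: 3; S1 reads c0=3 → after 1×micro: 3; S2 reads c2=0 → after 1×micro: 5 ⇒ (c0=3, c1=3, c2=5)
[Gauss-Seidel] macro 7: S0 reads c0=3 → after 1×micro: 3; S1 reads c0=3 → after 1×micro: 3; S2 reads c2=5 → after 1×micro: 0 ⇒ (c0=3, c1=3, c2=0)
[Gauss-Seidel] macro 8: S0 reads c0=3 → after 1×micro: 3; S1 reads c0=3 → after 1×micro: 3; S2 reads c2=0 → after 1×micro: 5 ⇒ (c0=3, c1=3, c2=5)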